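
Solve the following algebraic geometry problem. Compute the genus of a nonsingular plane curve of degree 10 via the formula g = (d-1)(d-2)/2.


Using the genus formula for smooth plane curves:
g = (d-1)(d-2)/2
g = (10-1)(10-2)/2
g = 9*8/2
g = 72/2 = 36

36


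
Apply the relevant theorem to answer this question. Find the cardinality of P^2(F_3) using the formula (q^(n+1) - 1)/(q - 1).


P^2(F_3) has (q^(n+1) - 1)/(q - 1) points.
= 3^2 + 3^1 + 3^0
= 9 + 3 + 1
= 13

13


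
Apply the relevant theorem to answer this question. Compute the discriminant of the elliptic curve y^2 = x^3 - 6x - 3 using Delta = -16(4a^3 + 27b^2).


Compute each component:
4a^3 = 4*(-6)^3 = 4*(-216) = -864
27b^2 = 27*(-3)^2 = 27*9 = 243
4a^3 + 27b^2 = -864 + 243 = -621
Delta = -16*(-621) = 9936

9936


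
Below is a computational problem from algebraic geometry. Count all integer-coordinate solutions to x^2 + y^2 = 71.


Systematically check integer values of x where x^2 <= 71.
For each valid x, check if 71 - x^2 is a perfect square.
Total integer solutions found: 0

0


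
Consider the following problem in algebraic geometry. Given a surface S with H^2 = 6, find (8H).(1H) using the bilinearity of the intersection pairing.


Using bilinearity of the intersection pairing on a surface S:
(aH).(bH) = ab * (H.H)
We have H^2 = 6.
D.E = (8H).(1H) = 8*1*6
= 8*6
= 48

48


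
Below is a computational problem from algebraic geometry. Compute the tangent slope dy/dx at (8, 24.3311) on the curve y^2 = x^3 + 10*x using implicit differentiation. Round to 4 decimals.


Using implicit differentiation of y^2 = x^3 + 10*x:
2y * dy/dx = 3x^2 + 10
dy/dx = (3x^2 + 10)/(2y)
Numerator: 3*8^2 + 10 = 202
Denominator: 2*24.3311 = 48.6622
dy/dx = 202/48.6622 = 4.1511

4.1511


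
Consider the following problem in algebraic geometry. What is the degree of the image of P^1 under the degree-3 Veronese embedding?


The Veronese variety v_3(P^1) has degree d^r.
d^r = 3^1 = 3

3


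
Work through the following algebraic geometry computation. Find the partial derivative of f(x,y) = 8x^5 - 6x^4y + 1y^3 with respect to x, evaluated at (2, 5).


df/dx = 5*8*x^4 + 4*(-6)*x^3*y
At (2,5): 5*8*2^4 + 4*(-6)*2^3*5
= 640 - 960
= -320

-320


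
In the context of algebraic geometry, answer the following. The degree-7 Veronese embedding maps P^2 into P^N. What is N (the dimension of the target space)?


The Veronese embedding v_d: P^n -> P^N maps each point to all
degree-d monomials in n+1 homogeneous coordinates.
N = C(n+d, d) - 1
N = C(2+7, 7) - 1
N = C(9, 7) - 1
C(9, 7) = 36
N = 36 - 1 = 35

35


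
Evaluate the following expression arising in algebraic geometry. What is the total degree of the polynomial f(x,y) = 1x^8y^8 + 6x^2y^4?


Examine each term for its total degree (sum of exponents).
  Term '1x^8y^8' has total degree 8+8 = 16.
  Term '6x^2y^4' has total degree 2+4 = 6.
The maximum total degree among all terms is 16.

16


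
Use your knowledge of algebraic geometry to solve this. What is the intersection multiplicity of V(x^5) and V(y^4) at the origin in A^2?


The intersection multiplicity of V(x^a) and V(y^b) at the origin is:
I(O; V(x^5), V(y^4)) = dim_k(k[x,y]/(x^5, y^4))
A basis for k[x,y]/(x^5, y^4) is the set of monomials x^i * y^j
where 0 <= i < 5 and 0 <= j < 4.
The number of such monomials is 5 * 4 = 20

20


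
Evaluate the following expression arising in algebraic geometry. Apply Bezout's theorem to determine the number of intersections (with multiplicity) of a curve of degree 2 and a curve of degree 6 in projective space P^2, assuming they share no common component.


Bezout's theorem states the intersection count equals the product of degrees.
Intersection count = 2 * 6 = 12

12


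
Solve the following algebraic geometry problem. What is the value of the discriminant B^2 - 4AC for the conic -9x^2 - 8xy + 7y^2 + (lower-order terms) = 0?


The discriminant of a conic Ax^2 + Bxy + Cy^2 + ... = 0 is B^2 - 4AC.
B^2 = (-8)^2 = 64
4AC = 4*(-9)*7 = -252
Discriminant = 64 + 252 = 316

316


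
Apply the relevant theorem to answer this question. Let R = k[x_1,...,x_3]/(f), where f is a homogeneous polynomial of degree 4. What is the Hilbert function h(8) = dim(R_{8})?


For R = k[x_1,...,x_n]/(f) with f homogeneous of degree e:
The Hilbert series is (1 - t^e)/(1 - t)^n.
So h(d) = C(d+n-1, n-1) - C(d-e+n-1, n-1) for d >= e.
With n=3, e=4, d=8:
C(8+3-1, 3-1) = C(10, 2) = 45
C(8-4+3-1, 3-1) = C(6, 2) = 15
h(8) = 45 - 15 = 30

30


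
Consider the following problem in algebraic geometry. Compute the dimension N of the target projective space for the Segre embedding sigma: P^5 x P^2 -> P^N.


The Segre embedding maps P^m x P^n into P^N via
all products of coordinates from each factor.
N = (m+1)(n+1) - 1
N = (5+1)(2+1) - 1
N = 6*3 - 1
N = 18 - 1 = 17

17


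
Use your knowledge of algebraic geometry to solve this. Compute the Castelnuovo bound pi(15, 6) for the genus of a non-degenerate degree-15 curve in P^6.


Castelnuovo's bound: write d - 1 = m(r-1) + epsilon with 0 <= epsilon < r-1.
d - 1 = 15 - 1 = 14
r - 1 = 6 - 1 = 5
14 = 2*5 + 4, so m = 2, epsilon = 4
pi(d, r) = m(m-1)(r-1)/2 + m*epsilon
= 2*1*5/2 + 2*4
= 10/2 + 8
= 5 + 8 = 13

13


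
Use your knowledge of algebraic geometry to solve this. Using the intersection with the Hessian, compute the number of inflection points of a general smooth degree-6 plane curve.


For a general smooth plane curve C of degree d, the inflection points are
the intersection of C with its Hessian curve, which has degree 3(d-2).
By Bezout, the total intersection number is d * 3(d-2) = 6 * 12 = 72.
For a general curve every flex is ordinary, so each contributes
multiplicity 1 to C·Hess(C), and the number of distinct inflection
points is 3d(d-2).
Inflection points = 3*6*(6-2) = 3*6*4 = 72

72


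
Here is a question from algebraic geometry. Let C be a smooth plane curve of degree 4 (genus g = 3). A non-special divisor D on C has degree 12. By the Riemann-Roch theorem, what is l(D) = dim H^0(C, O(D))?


First, compute the genus of a smooth plane curve of degree 4:
g = (d-1)(d-2)/2 = (4-1)(4-2)/2 = 3
For a non-special divisor D (i.e., h^1(D) = 0), Riemann-Roch gives:
l(D) = deg(D) - g + 1
Since deg(D) = 12 >= 2g - 1 = 5, D is non-special.
l(D) = 12 - 3 + 1 = 10

10


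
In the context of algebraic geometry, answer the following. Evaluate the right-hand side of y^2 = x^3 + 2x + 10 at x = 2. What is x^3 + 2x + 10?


Compute x^3 + 2x + 10 at x = 2:
x^3 = 2^3 = 8
2*x = 2*2 = 4
Sum: 8 + 4 + 10 = 22

22


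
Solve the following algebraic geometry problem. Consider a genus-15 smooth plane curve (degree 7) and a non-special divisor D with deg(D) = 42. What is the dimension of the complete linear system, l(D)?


First, compute the genus of a smooth plane curve of degree 7:
g = (d-1)(d-2)/2 = (7-1)(7-2)/2 = 15
For a non-special divisor D (i.e., h^1(D) = 0), Riemann-Roch gives:
l(D) = deg(D) - g + 1
Since deg(D) = 42 >= 2g - 1 = 29, D is non-special.
l(D) = 42 - 15 + 1 = 28

28


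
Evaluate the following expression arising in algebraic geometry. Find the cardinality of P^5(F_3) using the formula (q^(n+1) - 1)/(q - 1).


P^5(F_3) has (q^(n+1) - 1)/(q - 1) points.
= 3^5 + 3^4 + 3^3 + 3^2 + 3^1 + 3^0
= 243 + 81 + 27 + 9 + 3 + 1
= 364

364


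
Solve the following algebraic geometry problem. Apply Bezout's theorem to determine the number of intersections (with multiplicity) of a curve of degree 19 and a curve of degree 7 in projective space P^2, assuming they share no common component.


Bezout's theorem states the intersection count equals the product of degrees.
Intersection count = 19 * 7 = 133

133


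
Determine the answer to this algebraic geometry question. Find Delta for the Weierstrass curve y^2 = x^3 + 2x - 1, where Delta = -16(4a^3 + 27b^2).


Compute each component:
4a^3 = 4*2^3 = 4*8 = 32
27b^2 = 27*(-1)^2 = 27*1 = 27
4a^3 + 27b^2 = 32 + 27 = 59
Delta = -16*59 = -944

-944


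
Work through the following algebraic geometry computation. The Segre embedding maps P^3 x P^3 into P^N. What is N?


The Segre embedding maps P^m x P^n into P^N via
all products of coordinates from each factor.
N = (m+1)(n+1) - 1
N = (3+1)(3+1) - 1
N = 4*4 - 1
N = 16 - 1 = 15

15


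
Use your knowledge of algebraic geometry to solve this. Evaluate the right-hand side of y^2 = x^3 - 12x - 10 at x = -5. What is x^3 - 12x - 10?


Compute x^3 - 12x - 10 at x = -5:
x^3 = (-5)^3 = -125
(-12)*x = (-12)*(-5) = 60
Sum: -125 + 60 - 10 = -75

-75


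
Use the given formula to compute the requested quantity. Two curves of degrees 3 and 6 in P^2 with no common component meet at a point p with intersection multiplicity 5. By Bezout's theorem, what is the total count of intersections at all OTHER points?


By Bezout's theorem, the total intersection number is d1 * d2.
Total = 3 * 6 = 18
Intersection multiplicity at p = 5
Remaining intersections = 18 - 5 = 13

13


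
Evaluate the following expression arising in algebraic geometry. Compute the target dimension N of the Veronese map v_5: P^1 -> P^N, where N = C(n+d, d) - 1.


The Veronese embedding v_d: P^n -> P^N maps each point to all
degree-d monomials in n+1 homogeneous coordinates.
N = C(n+d, d) - 1
N = C(1+5, 5) - 1
N = C(6, 5) - 1
C(6, 5) = 6
N = 6 - 1 = 5

5


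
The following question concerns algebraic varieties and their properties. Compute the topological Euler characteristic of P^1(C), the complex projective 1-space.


The complex projective space P^1 has one cell in each even real dimension 0, 2, ..., 2.
The cohomology groups are H^{2k}(P^1) = Z for k = 0,...,1, and 0 otherwise.
Euler characteristic = sum of Betti numbers = 1 per even-dimensional cohomology group.
chi(P^1) = 1 + 1 = 2

2


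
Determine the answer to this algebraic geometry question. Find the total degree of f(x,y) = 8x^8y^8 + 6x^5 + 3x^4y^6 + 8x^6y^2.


Examine each term for its total degree (sum of exponents).
  Term '8x^8y^8' has total degree 8+8 = 16.
  Term '6x^5' has total degree 5+0 = 5.
  Term '3x^4y^6' has total degree 4+6 = 10.
  Term '8x^6y^2' has total degree 6+2 = 8.
The maximum total degree among all terms is 16.

16


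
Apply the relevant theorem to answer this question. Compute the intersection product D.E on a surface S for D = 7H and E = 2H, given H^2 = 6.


Using bilinearity of the intersection pairing on a surface S:
(aH).(bH) = ab * (H.H)
We have H^2 = 6.
D.E = (7H).(2H) = 7*2*6
= 14*6
= 84

84


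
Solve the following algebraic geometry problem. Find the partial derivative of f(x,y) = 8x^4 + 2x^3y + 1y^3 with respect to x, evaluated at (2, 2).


df/dx = 4*8*x^3 + 3*2*x^2*y
At (2,2): 4*8*2^3 + 3*2*2^2*2
= 256 + 48
= 304

304


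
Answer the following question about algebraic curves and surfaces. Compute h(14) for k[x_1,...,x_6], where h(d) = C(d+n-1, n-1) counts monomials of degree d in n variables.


The Hilbert function for the polynomial ring in 6 variables is:
h(d) = C(d+n-1, n-1)
h(14) = C(14+6-1, 6-1) = C(19, 5)
= 19! / (5! * 14!)
= 11628

11628


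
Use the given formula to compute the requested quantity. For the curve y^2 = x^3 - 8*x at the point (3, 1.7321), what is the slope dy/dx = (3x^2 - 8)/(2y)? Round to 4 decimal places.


Using implicit differentiation of y^2 = x^3 - 8*x:
2y * dy/dx = 3x^2 - 8
dy/dx = (3x^2 - 8)/(2y)
Numerator: 3*3^2 - 8 = 19
Denominator: 2*1.7321 = 3.4642
dy/dx = 19/3.4642 = 5.4847

5.4847


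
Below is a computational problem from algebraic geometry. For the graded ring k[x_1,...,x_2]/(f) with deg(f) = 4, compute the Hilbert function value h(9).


For R = k[x_1,...,x_n]/(f) with f homogeneous of degree e:
The Hilbert series is (1 - t^e)/(1 - t)^n.
So h(d) = C(d+n-1, n-1) - C(d-e+n-1, n-1) for d >= e.
With n=2, e=4, d=9:
C(9+2-1, 2-1) = C(10, 1) = 10
C(9-4+2-1, 2-1) = C(6, 1) = 6
h(9) = 10 - 6 = 4

4


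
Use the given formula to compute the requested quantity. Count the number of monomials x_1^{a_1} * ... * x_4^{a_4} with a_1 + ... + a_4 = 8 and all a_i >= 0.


The number of degree-8 monomials in 4 variables is C(d+n-1, n-1).
= C(8+4-1, 4-1) = C(11, 3)
= 165

165


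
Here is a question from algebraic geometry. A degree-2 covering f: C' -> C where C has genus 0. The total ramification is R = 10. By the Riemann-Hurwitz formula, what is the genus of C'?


Riemann-Hurwitz formula: 2g' - 2 = d(2g - 2) + R
Given: d = 2, g = 0, R = 10
2g' - 2 = 2*(2*0 - 2) + 10
2g' - 2 = 2*(-2) + 10
2g' - 2 = -4 + 10 = 6
2g' = 8
g' = 4

4


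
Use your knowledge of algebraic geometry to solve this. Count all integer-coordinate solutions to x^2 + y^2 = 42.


Systematically check integer values of x where x^2 <= 42.
For each valid x, check if 42 - x^2 is a perfect square.
Total integer solutions found: 0

0


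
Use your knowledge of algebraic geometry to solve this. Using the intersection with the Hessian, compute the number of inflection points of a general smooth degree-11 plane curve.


For a general smooth plane curve C of degree d, the inflection points are
the intersection of C with its Hessian curve, which has degree 3(d-2).
By Bezout, the total intersection number is d * 3(d-2) = 11 * 27 = 297.
For a general curve every flex is ordinary, so each contributes
multiplicity 1 to C·Hess(C), and the number of distinct inflection
points is 3d(d-2).
Inflection points = 3*11*(11-2) = 3*11*9 = 297

297


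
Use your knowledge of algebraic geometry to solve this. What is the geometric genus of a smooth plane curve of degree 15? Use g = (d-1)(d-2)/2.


Using the genus formula for smooth plane curves:
g = (d-1)(d-2)/2
g = (15-1)(15-2)/2
g = 14*13/2
g = 182/2 = 91

91


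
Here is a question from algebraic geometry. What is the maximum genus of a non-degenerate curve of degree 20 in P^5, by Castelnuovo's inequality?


Castelnuovo's bound: write d - 1 = m(r-1) + epsilon with 0 <= epsilon < r-1.
d - 1 = 20 - 1 = 19
r - 1 = 5 - 1 = 4
19 = 4*4 + 3, so m = 4, epsilon = 3
pi(d, r) = m(m-1)(r-1)/2 + m*epsilon
= 4*3*4/2 + 4*3
= 48/2 + 12
= 24 + 12 = 36

36


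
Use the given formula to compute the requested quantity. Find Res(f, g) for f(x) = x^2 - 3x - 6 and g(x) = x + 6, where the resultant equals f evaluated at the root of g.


For Res(f, x - c), we evaluate f at x = c.
f(-6) = (-6)^2 - 3*(-6) - 6
= 36 + 18 - 6
= 54 - 6 = 48
Res(f, g) = 48

48


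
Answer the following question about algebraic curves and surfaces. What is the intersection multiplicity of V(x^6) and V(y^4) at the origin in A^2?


The intersection multiplicity of V(x^a) and V(y^b) at the origin is:
I(O; V(x^6), V(y^4)) = dim_k(k[x,y]/(x^6, y^4))
A basis for k[x,y]/(x^6, y^4) is the set of monomials x^i * y^j
where 0 <= i < 6 and 0 <= j < 4.
The number of such monomials is 6 * 4 = 24

24


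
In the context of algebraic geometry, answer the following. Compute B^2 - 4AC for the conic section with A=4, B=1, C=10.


The discriminant of a conic Ax^2 + Bxy + Cy^2 + ... = 0 is B^2 - 4AC.
B^2 = 1^2 = 1
4AC = 4*4*10 = 160
Discriminant = 1 - 160 = -159

-159


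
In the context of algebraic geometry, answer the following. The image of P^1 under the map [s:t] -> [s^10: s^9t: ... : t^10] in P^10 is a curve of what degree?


The rational normal curve in P^10 is the image of P^1 under the 10-uple Veronese.
A general hyperplane in P^10 pulls back to a degree-10 form on P^1, which has 10 zeros,
so the curve meets a general hyperplane in 10 points. Degree = 10.

10


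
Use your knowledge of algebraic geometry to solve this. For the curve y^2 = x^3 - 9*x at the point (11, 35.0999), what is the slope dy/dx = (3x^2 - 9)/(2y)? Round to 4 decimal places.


Using implicit differentiation of y^2 = x^3 - 9*x:
2y * dy/dx = 3x^2 - 9
dy/dx = (3x^2 - 9)/(2y)
Numerator: 3*11^2 - 9 = 354
Denominator: 2*35.0999 = 70.1998
dy/dx = 354/70.1998 = 5.0427

5.0427


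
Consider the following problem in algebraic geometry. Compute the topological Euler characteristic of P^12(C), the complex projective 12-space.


The complex projective space P^12 has one cell in each even real dimension 0, 2, ..., 24.
The cohomology groups are H^{2k}(P^12) = Z for k = 0,...,12, and 0 otherwise.
Euler characteristic = sum of Betti numbers = 1 per even-dimensional cohomology group.
chi(P^12) = 12 + 1 = 13

13


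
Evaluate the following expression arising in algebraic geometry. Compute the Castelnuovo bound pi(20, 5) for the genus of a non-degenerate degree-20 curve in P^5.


Castelnuovo's bound: write d - 1 = m(r-1) + epsilon with 0 <= epsilon < r-1.
d - 1 = 20 - 1 = 19
r - 1 = 5 - 1 = 4
19 = 4*4 + 3, so m = 4, epsilon = 3
pi(d, r) = m(m-1)(r-1)/2 + m*epsilon
= 4*3*4/2 + 4*3
= 48/2 + 12
= 24 + 12 = 36

36


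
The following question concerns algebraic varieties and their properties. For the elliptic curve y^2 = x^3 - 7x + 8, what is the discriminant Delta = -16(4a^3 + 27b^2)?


Compute each component:
4a^3 = 4*(-7)^3 = 4*(-343) = -1372
27b^2 = 27*8^2 = 27*64 = 1728
4a^3 + 27b^2 = -1372 + 1728 = 356
Delta = -16*356 = -5696

-5696


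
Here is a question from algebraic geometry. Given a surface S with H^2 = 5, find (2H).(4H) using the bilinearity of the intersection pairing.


Using bilinearity of the intersection pairing on a surface S:
(aH).(bH) = ab * (H.H)
We have H^2 = 5.
D.E = (2H).(4H) = 2*4*5
= 8*5
= 40

40


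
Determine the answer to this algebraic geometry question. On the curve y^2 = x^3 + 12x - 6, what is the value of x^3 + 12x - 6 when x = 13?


Compute x^3 + 12x - 6 at x = 13:
x^3 = 13^3 = 2197
12*x = 12*13 = 156
Sum: 2197 + 156 - 6 = 2347

2347


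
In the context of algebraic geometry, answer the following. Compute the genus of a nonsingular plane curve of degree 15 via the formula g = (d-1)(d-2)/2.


Using the genus formula for smooth plane curves:
g = (d-1)(d-2)/2
g = (15-1)(15-2)/2
g = 14*13/2
g = 182/2 = 91

91


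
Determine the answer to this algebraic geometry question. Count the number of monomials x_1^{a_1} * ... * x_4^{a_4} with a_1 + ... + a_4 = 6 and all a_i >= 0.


The number of degree-6 monomials in 4 variables is C(d+n-1, n-1).
= C(6+4-1, 4-1) = C(9, 3)
= 84

84


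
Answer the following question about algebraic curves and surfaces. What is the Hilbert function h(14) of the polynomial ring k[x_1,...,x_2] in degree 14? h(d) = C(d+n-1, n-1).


The Hilbert function for the polynomial ring in 2 variables is:
h(d) = C(d+n-1, n-1)
h(14) = C(14+2-1, 2-1) = C(15, 1)
= 15! / (1! * 14!)
= 15

15


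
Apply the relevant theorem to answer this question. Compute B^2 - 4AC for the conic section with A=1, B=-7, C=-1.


The discriminant of a conic Ax^2 + Bxy + Cy^2 + ... = 0 is B^2 - 4AC.
B^2 = (-7)^2 = 49
4AC = 4*1*(-1) = -4
Discriminant = 49 + 4 = 53

53


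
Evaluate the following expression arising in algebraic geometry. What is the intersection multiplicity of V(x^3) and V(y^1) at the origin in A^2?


The intersection multiplicity of V(x^a) and V(y^b) at the origin is:
I(O; V(x^3), V(y^1)) = dim_k(k[x,y]/(x^3, y^1))
A basis for k[x,y]/(x^3, y^1) is the set of monomials x^i * y^j
where 0 <= i < 3 and 0 <= j < 1.
The number of such monomials is 3 * 1 = 3

3


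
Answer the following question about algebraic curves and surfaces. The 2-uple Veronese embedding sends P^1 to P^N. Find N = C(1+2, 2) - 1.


The Veronese embedding v_d: P^n -> P^N maps each point to all
degree-d monomials in n+1 homogeneous coordinates.
N = C(n+d, d) - 1
N = C(1+2, 2) - 1
N = C(3, 2) - 1
C(3, 2) = 3
N = 3 - 1 = 2

2


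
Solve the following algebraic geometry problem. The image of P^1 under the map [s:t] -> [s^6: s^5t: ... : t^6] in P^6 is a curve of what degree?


The rational normal curve in P^6 is the image of P^1 under the 6-uple Veronese.
A general hyperplane in P^6 pulls back to a degree-6 form on P^1, which has 6 zeros,
so the curve meets a general hyperplane in 6 points. Degree = 6.

6


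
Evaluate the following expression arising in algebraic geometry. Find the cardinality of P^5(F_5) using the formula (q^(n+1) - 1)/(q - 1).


P^5(F_5) has (q^(n+1) - 1)/(q - 1) points.
= 5^5 + 5^4 + 5^3 + 5^2 + 5^1 + 5^0
= 3125 + 625 + 125 + 25 + 5 + 1
= 3906

3906


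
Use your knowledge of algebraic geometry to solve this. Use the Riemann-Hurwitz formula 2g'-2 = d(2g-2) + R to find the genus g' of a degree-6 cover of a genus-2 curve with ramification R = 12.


Riemann-Hurwitz formula: 2g' - 2 = d(2g - 2) + R
Given: d = 6, g = 2, R = 12
2g' - 2 = 6*(2*2 - 2) + 12
2g' - 2 = 6*2 + 12
2g' - 2 = 12 + 12 = 24
2g' = 26
g' = 13

13


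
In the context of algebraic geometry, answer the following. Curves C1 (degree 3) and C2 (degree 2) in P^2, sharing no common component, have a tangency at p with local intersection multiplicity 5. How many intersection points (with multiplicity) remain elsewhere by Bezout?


By Bezout's theorem, the total intersection number is d1 * d2.
Total = 3 * 2 = 6
Intersection multiplicity at p = 5
Remaining intersections = 6 - 5 = 1

1


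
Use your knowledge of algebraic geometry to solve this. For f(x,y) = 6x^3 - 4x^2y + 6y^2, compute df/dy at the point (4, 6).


df/dy = (-4)*x^2 + 2*6*y^1
At (4,6): (-4)*4^2 + 2*6*6^1
= -64 + 72
= 8

8


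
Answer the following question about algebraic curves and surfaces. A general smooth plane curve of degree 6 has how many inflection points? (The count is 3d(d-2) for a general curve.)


For a general smooth plane curve C of degree d, the inflection points are
the intersection of C with its Hessian curve, which has degree 3(d-2).
By Bezout, the total intersection number is d * 3(d-2) = 6 * 12 = 72.
For a general curve every flex is ordinary, so each contributes
multiplicity 1 to C·Hess(C), and the number of distinct inflection
points is 3d(d-2).
Inflection points = 3*6*(6-2) = 3*6*4 = 72

72


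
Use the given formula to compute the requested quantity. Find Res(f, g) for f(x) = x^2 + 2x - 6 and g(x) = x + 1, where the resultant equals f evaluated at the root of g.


For Res(f, x - c), we evaluate f at x = c.
f(-1) = (-1)^2 + 2*(-1) - 6
= 1 - 2 - 6
= -1 - 6 = -7
Res(f, g) = -7

-7


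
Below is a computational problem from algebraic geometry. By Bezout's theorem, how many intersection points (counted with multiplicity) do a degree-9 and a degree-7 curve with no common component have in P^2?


Bezout's theorem states the intersection count equals the product of degrees.
Intersection count = 9 * 7 = 63

63


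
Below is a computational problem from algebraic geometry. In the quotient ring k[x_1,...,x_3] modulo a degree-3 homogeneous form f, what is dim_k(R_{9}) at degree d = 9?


For R = k[x_1,...,x_n]/(f) with f homogeneous of degree e:
The Hilbert series is (1 - t^e)/(1 - t)^n.
So h(d) = C(d+n-1, n-1) - C(d-e+n-1, n-1) for d >= e.
With n=3, e=3, d=9:
C(9+3-1, 3-1) = C(11, 2) = 55
C(9-3+3-1, 3-1) = C(8, 2) = 28
h(9) = 55 - 28 = 27

27


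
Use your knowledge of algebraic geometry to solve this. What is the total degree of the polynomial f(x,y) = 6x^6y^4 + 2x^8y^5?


Examine each term for its total degree (sum of exponents).
  Term '6x^6y^4' has total degree 6+4 = 10.
  Term '2x^8y^5' has total degree 8+5 = 13.
The maximum total degree among all terms is 13.

13


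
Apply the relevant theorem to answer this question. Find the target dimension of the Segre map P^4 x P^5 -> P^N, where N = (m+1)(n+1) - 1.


The Segre embedding maps P^m x P^n into P^N via
all products of coordinates from each factor.
N = (m+1)(n+1) - 1
N = (4+1)(5+1) - 1
N = 5*6 - 1
N = 30 - 1 = 29

29


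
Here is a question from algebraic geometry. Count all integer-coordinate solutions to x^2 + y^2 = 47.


Systematically check integer values of x where x^2 <= 47.
For each valid x, check if 47 - x^2 is a perfect square.
Total integer solutions found: 0

0


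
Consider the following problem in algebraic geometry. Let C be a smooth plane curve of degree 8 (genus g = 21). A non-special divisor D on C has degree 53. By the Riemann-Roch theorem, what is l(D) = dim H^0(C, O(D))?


First, compute the genus of a smooth plane curve of degree 8:
g = (d-1)(d-2)/2 = (8-1)(8-2)/2 = 21
For a non-special divisor D (i.e., h^1(D) = 0), Riemann-Roch gives:
l(D) = deg(D) - g + 1
Since deg(D) = 53 >= 2g - 1 = 41, D is non-special.
l(D) = 53 - 21 + 1 = 33

33


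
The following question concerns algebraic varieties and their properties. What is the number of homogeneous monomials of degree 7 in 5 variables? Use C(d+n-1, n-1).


The number of degree-7 monomials in 5 variables is C(d+n-1, n-1).
= C(7+5-1, 5-1) = C(11, 4)
= 330

330


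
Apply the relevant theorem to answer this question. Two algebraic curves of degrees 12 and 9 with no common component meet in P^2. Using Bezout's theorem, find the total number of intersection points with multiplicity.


Bezout's theorem states the intersection count equals the product of degrees.
Intersection count = 12 * 9 = 108

108


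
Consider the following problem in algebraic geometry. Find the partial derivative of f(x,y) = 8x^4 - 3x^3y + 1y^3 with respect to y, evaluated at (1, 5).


df/dy = (-3)*x^3 + 3*1*y^2
At (1,5): (-3)*1^3 + 3*1*5^2
= -3 + 75
= 72

72


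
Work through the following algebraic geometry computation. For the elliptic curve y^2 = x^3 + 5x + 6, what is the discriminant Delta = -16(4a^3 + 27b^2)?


Compute each component:
4a^3 = 4*5^3 = 4*125 = 500
27b^2 = 27*6^2 = 27*36 = 972
4a^3 + 27b^2 = 500 + 972 = 1472
Delta = -16*1472 = -23552

-23552


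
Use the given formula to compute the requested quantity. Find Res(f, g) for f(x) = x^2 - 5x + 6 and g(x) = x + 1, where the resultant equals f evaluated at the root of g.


For Res(f, x - c), we evaluate f at x = c.
f(-1) = (-1)^2 - 5*(-1) + 6
= 1 + 5 + 6
= 6 + 6 = 12
Res(f, g) = 12

12


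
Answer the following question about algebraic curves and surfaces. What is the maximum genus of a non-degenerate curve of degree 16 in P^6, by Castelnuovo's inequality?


Castelnuovo's bound: write d - 1 = m(r-1) + epsilon with 0 <= epsilon < r-1.
d - 1 = 16 - 1 = 15
r - 1 = 6 - 1 = 5
15 = 3*5 + 0, so m = 3, epsilon = 0
pi(d, r) = m(m-1)(r-1)/2 + m*epsilon
= 3*2*5/2 + 3*0
= 30/2 + 0
= 15 + 0 = 15

15


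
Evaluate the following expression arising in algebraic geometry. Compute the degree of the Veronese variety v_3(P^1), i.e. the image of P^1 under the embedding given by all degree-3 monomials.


The Veronese variety v_3(P^1) has degree d^r.
d^r = 3^1 = 3

3


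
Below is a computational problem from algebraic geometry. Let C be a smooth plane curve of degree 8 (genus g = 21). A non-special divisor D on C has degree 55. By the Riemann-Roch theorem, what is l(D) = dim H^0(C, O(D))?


First, compute the genus of a smooth plane curve of degree 8:
g = (d-1)(d-2)/2 = (8-1)(8-2)/2 = 21
For a non-special divisor D (i.e., h^1(D) = 0), Riemann-Roch gives:
l(D) = deg(D) - g + 1
Since deg(D) = 55 >= 2g - 1 = 41, D is non-special.
l(D) = 55 - 21 + 1 = 35

35


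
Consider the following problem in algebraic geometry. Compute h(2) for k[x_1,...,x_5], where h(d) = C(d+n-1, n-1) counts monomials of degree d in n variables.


The Hilbert function for the polynomial ring in 5 variables is:
h(d) = C(d+n-1, n-1)
h(2) = C(2+5-1, 5-1) = C(6, 4)
= 6! / (4! * 2!)
= 15

15


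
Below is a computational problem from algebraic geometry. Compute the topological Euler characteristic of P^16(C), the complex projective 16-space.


The complex projective space P^16 has one cell in each even real dimension 0, 2, ..., 32.
The cohomology groups are H^{2k}(P^16) = Z for k = 0,...,16, and 0 otherwise.
Euler characteristic = sum of Betti numbers = 1 per even-dimensional cohomology group.
chi(P^16) = 16 + 1 = 17

17


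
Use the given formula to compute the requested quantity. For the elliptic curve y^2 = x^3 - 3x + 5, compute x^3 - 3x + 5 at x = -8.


Compute x^3 - 3x + 5 at x = -8:
x^3 = (-8)^3 = -512
(-3)*x = (-3)*(-8) = 24
Sum: -512 + 24 + 5 = -483

-483


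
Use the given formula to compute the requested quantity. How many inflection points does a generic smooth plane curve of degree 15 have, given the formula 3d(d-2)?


For a general smooth plane curve C of degree d, the inflection points are
the intersection of C with its Hessian curve, which has degree 3(d-2).
By Bezout, the total intersection number is d * 3(d-2) = 15 * 39 = 585.
For a general curve every flex is ordinary, so each contributes
multiplicity 1 to C·Hess(C), and the number of distinct inflection
points is 3d(d-2).
Inflection points = 3*15*(15-2) = 3*15*13 = 585

585


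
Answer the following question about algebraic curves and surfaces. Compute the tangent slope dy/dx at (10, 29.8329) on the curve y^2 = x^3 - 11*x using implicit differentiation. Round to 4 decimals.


Using implicit differentiation of y^2 = x^3 - 11*x:
2y * dy/dx = 3x^2 - 11
dy/dx = (3x^2 - 11)/(2y)
Numerator: 3*10^2 - 11 = 289
Denominator: 2*29.8329 = 59.6658
dy/dx = 289/59.6658 = 4.8436

4.8436


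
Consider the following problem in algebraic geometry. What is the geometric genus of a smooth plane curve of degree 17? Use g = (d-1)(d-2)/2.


Using the genus formula for smooth plane curves:
g = (d-1)(d-2)/2
g = (17-1)(17-2)/2
g = 16*15/2
g = 240/2 = 120

120


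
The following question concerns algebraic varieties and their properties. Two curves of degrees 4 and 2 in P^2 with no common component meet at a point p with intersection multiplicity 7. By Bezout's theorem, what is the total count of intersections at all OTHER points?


By Bezout's theorem, the total intersection number is d1 * d2.
Total = 4 * 2 = 8
Intersection multiplicity at p = 7
Remaining intersections = 8 - 7 = 1

1


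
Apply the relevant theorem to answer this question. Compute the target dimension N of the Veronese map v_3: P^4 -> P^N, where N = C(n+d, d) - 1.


The Veronese embedding v_d: P^n -> P^N maps each point to all
degree-d monomials in n+1 homogeneous coordinates.
N = C(n+d, d) - 1
N = C(4+3, 3) - 1
N = C(7, 3) - 1
C(7, 3) = 35
N = 35 - 1 = 34

34


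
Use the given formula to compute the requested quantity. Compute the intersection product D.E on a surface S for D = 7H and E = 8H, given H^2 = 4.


Using bilinearity of the intersection pairing on a surface S:
(aH).(bH) = ab * (H.H)
We have H^2 = 4.
D.E = (7H).(8H) = 7*8*4
= 56*4
= 224

224


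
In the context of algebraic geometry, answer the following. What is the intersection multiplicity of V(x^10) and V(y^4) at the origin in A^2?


The intersection multiplicity of V(x^a) and V(y^b) at the origin is:
I(O; V(x^10), V(y^4)) = dim_k(k[x,y]/(x^10, y^4))
A basis for k[x,y]/(x^10, y^4) is the set of monomials x^i * y^j
where 0 <= i < 10 and 0 <= j < 4.
The number of such monomials is 10 * 4 = 40

40


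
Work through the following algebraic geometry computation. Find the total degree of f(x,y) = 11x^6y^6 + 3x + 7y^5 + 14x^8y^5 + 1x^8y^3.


Examine each term for its total degree (sum of exponents).
  Term '11x^6y^6' has total degree 6+6 = 12.
  Term '3x' has total degree 1+0 = 1.
  Term '7y^5' has total degree 0+5 = 5.
  Term '14x^8y^5' has total degree 8+5 = 13.
  Term '1x^8y^3' has total degree 8+3 = 11.
The maximum total degree among all terms is 13.

13


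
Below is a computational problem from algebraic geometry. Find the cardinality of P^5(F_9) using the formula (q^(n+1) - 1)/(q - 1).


P^5(F_9) has (q^(n+1) - 1)/(q - 1) points.
= 9^5 + 9^4 + 9^3 + 9^2 + 9^1 + 9^0
= 59049 + 6561 + 729 + 81 + 9 + 1
= 66430

66430


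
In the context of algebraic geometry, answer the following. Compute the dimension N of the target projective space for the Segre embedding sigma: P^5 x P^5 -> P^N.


The Segre embedding maps P^m x P^n into P^N via
all products of coordinates from each factor.
N = (m+1)(n+1) - 1
N = (5+1)(5+1) - 1
N = 6*6 - 1
N = 36 - 1 = 35

35


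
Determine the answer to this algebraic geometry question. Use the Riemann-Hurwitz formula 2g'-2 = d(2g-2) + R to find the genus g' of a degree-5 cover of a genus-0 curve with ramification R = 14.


Riemann-Hurwitz formula: 2g' - 2 = d(2g - 2) + R
Given: d = 5, g = 0, R = 14
2g' - 2 = 5*(2*0 - 2) + 14
2g' - 2 = 5*(-2) + 14
2g' - 2 = -10 + 14 = 4
2g' = 6
g' = 3

3


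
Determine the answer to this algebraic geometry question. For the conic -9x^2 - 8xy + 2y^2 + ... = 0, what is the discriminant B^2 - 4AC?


The discriminant of a conic Ax^2 + Bxy + Cy^2 + ... = 0 is B^2 - 4AC.
B^2 = (-8)^2 = 64
4AC = 4*(-9)*2 = -72
Discriminant = 64 + 72 = 136

136


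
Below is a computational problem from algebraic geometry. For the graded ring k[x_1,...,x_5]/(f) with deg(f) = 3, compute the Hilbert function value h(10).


For R = k[x_1,...,x_n]/(f) with f homogeneous of degree e:
The Hilbert series is (1 - t^e)/(1 - t)^n.
So h(d) = C(d+n-1, n-1) - C(d-e+n-1, n-1) for d >= e.
With n=5, e=3, d=10:
C(10+5-1, 5-1) = C(14, 4) = 1001
C(10-3+5-1, 5-1) = C(11, 4) = 330
h(10) = 1001 - 330 = 671

671


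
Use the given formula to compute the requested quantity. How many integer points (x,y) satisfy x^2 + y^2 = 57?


Systematically check integer values of x where x^2 <= 57.
For each valid x, check if 57 - x^2 is a perfect square.
Total integer solutions found: 0

0


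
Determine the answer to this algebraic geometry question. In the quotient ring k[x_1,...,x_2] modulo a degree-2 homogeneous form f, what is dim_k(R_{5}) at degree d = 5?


For R = k[x_1,...,x_n]/(f) with f homogeneous of degree e:
The Hilbert series is (1 - t^e)/(1 - t)^n.
So h(d) = C(d+n-1, n-1) - C(d-e+n-1, n-1) for d >= e.
With n=2, e=2, d=5:
C(5+2-1, 2-1) = C(6, 1) = 6
C(5-2+2-1, 2-1) = C(4, 1) = 4
h(5) = 6 - 4 = 2

2


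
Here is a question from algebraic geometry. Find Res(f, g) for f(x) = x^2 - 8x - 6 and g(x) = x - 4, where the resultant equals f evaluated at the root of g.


For Res(f, x - c), we evaluate f at x = c.
f(4) = 4^2 - 8*4 - 6
= 16 - 32 - 6
= -16 - 6 = -22
Res(f, g) = -22

-22


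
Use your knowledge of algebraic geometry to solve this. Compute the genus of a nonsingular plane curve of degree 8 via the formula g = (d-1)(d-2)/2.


Using the genus formula for smooth plane curves:
g = (d-1)(d-2)/2
g = (8-1)(8-2)/2
g = 7*6/2
g = 42/2 = 21

21


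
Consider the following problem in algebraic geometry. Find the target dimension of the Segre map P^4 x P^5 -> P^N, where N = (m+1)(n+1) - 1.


The Segre embedding maps P^m x P^n into P^N via
all products of coordinates from each factor.
N = (m+1)(n+1) - 1
N = (4+1)(5+1) - 1
N = 5*6 - 1
N = 30 - 1 = 29

29


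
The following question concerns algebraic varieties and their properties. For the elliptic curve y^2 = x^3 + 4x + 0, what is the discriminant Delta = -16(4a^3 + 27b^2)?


Compute each component:
4a^3 = 4*4^3 = 4*64 = 256
27b^2 = 27*0^2 = 27*0 = 0
4a^3 + 27b^2 = 256 + 0 = 256
Delta = -16*256 = -4096

-4096


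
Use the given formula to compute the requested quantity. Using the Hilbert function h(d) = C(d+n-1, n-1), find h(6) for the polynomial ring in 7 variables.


The Hilbert function for the polynomial ring in 7 variables is:
h(d) = C(d+n-1, n-1)
h(6) = C(6+7-1, 7-1) = C(12, 6)
= 12! / (6! * 6!)
= 924

924


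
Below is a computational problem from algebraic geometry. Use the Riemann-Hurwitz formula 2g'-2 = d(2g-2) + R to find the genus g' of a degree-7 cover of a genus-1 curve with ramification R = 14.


Riemann-Hurwitz formula: 2g' - 2 = d(2g - 2) + R
Given: d = 7, g = 1, R = 14
2g' - 2 = 7*(2*1 - 2) + 14
2g' - 2 = 7*0 + 14
2g' - 2 = 0 + 14 = 14
2g' = 16
g' = 8

8


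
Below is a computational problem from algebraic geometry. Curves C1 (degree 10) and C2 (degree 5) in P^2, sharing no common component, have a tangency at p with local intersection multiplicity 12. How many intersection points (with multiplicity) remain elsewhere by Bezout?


By Bezout's theorem, the total intersection number is d1 * d2.
Total = 10 * 5 = 50
Intersection multiplicity at p = 12
Remaining intersections = 50 - 12 = 38

38


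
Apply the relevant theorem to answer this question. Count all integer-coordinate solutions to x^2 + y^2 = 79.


Systematically check integer values of x where x^2 <= 79.
For each valid x, check if 79 - x^2 is a perfect square.
Total integer solutions found: 0

0


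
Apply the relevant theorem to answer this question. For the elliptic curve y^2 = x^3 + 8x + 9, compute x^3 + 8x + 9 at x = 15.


Compute x^3 + 8x + 9 at x = 15:
x^3 = 15^3 = 3375
8*x = 8*15 = 120
Sum: 3375 + 120 + 9 = 3504

3504


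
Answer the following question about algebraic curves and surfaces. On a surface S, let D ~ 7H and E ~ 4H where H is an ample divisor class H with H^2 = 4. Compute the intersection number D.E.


Using bilinearity of the intersection pairing on a surface S:
(aH).(bH) = ab * (H.H)
We have H^2 = 4.
D.E = (7H).(4H) = 7*4*4
= 28*4
= 112

112


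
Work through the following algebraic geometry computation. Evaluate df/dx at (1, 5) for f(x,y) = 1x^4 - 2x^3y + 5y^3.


df/dx = 4*1*x^3 + 3*(-2)*x^2*y
At (1,5): 4*1*1^3 + 3*(-2)*1^2*5
= 4 - 30
= -26

-26


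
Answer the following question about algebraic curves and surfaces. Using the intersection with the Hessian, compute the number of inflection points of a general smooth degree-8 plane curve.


For a general smooth plane curve C of degree d, the inflection points are
the intersection of C with its Hessian curve, which has degree 3(d-2).
By Bezout, the total intersection number is d * 3(d-2) = 8 * 18 = 144.
For a general curve every flex is ordinary, so each contributes
multiplicity 1 to C·Hess(C), and the number of distinct inflection
points is 3d(d-2).
Inflection points = 3*8*(8-2) = 3*8*6 = 144

144


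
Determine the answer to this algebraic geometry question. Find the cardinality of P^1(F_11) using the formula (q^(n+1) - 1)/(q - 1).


P^1(F_11) has (q^(n+1) - 1)/(q - 1) points.
= 11^1 + 11^0
= 11 + 1
= 12

12


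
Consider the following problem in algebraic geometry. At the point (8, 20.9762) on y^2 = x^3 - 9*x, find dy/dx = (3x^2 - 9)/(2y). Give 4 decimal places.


Using implicit differentiation of y^2 = x^3 - 9*x:
2y * dy/dx = 3x^2 - 9
dy/dx = (3x^2 - 9)/(2y)
Numerator: 3*8^2 - 9 = 183
Denominator: 2*20.9762 = 41.9524
dy/dx = 183/41.9524 = 4.3621

4.3621


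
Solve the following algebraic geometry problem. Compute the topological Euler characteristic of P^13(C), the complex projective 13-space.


The complex projective space P^13 has one cell in each even real dimension 0, 2, ..., 26.
The cohomology groups are H^{2k}(P^13) = Z for k = 0,...,13, and 0 otherwise.
Euler characteristic = sum of Betti numbers = 1 per even-dimensional cohomology group.
chi(P^13) = 13 + 1 = 14

14


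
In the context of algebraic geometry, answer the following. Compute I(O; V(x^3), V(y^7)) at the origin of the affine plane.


The intersection multiplicity of V(x^a) and V(y^b) at the origin is:
I(O; V(x^3), V(y^7)) = dim_k(k[x,y]/(x^3, y^7))
A basis for k[x,y]/(x^3, y^7) is the set of monomials x^i * y^j
where 0 <= i < 3 and 0 <= j < 7.
The number of such monomials is 3 * 7 = 21

21


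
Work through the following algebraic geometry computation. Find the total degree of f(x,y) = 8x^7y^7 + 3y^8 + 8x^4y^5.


Examine each term for its total degree (sum of exponents).
  Term '8x^7y^7' has total degree 7+7 = 14.
  Term '3y^8' has total degree 0+8 = 8.
  Term '8x^4y^5' has total degree 4+5 = 9.
The maximum total degree among all terms is 14.

14


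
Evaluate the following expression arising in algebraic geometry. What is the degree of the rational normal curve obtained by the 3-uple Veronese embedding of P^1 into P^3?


The rational normal curve in P^3 is the image of P^1 under the 3-uple Veronese.
A general hyperplane in P^3 pulls back to a degree-3 form on P^1, which has 3 zeros,
so the curve meets a general hyperplane in 3 points. Degree = 3.

3


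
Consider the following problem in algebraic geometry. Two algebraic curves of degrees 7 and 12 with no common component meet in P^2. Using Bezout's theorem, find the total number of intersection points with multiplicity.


Bezout's theorem states the intersection count equals the product of degrees.
Intersection count = 7 * 12 = 84

84
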